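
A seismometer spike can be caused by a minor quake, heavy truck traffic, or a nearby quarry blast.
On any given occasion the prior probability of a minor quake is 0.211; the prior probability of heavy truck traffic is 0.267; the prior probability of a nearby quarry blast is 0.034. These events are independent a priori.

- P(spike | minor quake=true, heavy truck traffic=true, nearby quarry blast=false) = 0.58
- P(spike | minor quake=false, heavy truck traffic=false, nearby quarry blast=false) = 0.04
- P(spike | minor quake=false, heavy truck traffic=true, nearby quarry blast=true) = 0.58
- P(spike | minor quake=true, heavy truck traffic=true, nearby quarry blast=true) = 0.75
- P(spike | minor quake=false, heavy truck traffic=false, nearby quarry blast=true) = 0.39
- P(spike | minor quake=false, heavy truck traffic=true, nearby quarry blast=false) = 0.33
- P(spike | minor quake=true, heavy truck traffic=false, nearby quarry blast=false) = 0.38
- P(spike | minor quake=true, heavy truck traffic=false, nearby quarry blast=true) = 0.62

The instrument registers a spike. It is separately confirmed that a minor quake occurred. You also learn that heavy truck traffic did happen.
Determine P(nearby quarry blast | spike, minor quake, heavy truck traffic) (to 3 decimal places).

P(nearby quarry blast | spike, minor quake, heavy truck traffic) ≈ 0.044

Weight on nearby quarry blast=true, given the evidence: 0.75*0.034 = 0.025500
Normalizer over all consistent configurations: 0.58*0.966 + 0.75*0.034 = 0.585780
Posterior = 0.025500 / 0.585780 ≈ 0.044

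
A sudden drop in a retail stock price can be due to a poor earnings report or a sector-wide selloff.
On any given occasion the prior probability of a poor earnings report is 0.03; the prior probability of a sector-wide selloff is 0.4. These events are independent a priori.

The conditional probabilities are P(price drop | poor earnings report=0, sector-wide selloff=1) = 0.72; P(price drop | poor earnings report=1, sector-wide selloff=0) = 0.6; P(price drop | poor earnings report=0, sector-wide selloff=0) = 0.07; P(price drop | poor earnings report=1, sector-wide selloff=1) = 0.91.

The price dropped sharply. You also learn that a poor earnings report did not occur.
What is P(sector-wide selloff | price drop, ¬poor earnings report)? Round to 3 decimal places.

Numerator (weight on configurations with sector-wide selloff): 0.72×0.4 = 0.288000
Denominator P(price drop | ¬poor earnings report): 0.07×0.6 + 0.72×0.4 = 0.330000
P(sector-wide selloff | price drop, ¬poor earnings report) = 0.288000/0.330000 ≈ 0.873

P(sector-wide selloff | price drop, ¬poor earnings report) ≈ 0.873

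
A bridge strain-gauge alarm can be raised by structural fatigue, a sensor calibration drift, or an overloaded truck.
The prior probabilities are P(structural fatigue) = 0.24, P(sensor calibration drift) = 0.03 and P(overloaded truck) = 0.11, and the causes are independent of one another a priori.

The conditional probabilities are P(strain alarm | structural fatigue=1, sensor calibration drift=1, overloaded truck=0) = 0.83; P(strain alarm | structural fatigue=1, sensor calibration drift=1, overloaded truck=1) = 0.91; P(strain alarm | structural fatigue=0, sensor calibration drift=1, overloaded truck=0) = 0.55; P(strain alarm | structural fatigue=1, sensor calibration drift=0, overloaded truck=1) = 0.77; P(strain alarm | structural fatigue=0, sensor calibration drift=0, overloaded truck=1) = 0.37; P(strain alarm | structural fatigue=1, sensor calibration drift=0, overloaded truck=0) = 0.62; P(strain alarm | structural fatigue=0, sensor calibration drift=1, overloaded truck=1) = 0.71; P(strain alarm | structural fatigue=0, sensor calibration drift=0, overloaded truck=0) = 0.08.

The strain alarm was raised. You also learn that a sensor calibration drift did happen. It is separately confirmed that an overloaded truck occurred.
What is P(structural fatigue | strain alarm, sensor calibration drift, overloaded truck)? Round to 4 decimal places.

P(structural fatigue | strain alarm, sensor calibration drift, overloaded truck) ≈ 0.2881

P(strain alarm | sensor calibration drift, overloaded truck) = 0.71*0.76 + 0.91*0.24 = 0.539600 + 0.218400 = 0.758000
Of this, 0.218400 comes from 0.91*0.24 (the structural fatigue=true cases).
So P(structural fatigue | strain alarm, sensor calibration drift, overloaded truck) = 0.218400/0.758000 ≈ 0.2881.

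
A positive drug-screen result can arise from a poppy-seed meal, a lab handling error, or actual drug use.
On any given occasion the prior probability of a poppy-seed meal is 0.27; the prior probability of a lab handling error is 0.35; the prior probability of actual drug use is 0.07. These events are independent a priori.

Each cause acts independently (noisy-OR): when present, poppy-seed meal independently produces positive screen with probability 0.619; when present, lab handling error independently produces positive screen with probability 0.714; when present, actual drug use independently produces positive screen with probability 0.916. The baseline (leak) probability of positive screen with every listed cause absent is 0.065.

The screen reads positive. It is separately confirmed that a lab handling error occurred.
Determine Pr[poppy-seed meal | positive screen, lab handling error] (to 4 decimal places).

Under noisy-OR, P(positive screen | causes) = 1 − (1−0.065)·∏(1−qᵢ) over the active causes.
By total probability over the 4 (poppy-seed meal, actual drug use) configurations:
  P(positive screen | lab handling error) = 0.73259·0.73·0.93 + 0.977538·0.73·0.07 + 0.898117·0.27·0.93 + 0.991442·0.27·0.07
        = 0.497355 + 0.049952 + 0.225517 + 0.018738 = 0.791562
Keeping only the poppy-seed meal-present terms gives 0.244255, so
  P(poppy-seed meal | positive screen, lab handling error) = 0.244255 / 0.791562 ≈ 0.3086

Pr[poppy-seed meal | positive screen, lab handling error] ≈ 0.3086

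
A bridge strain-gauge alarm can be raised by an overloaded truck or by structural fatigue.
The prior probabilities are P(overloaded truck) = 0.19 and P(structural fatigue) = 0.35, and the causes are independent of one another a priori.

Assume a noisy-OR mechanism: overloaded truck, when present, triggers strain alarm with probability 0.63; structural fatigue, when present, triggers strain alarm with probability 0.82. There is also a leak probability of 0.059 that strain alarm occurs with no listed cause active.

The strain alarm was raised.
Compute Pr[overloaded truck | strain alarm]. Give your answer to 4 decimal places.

Under noisy-OR, P(strain alarm | causes) = 1 − (1−0.059)·∏(1−qᵢ) over the active causes.
P(strain alarm) = 0.059*0.81*0.65 + 0.83062*0.81*0.35 + 0.65183*0.19*0.65 + 0.937329*0.19*0.35 = 0.031064 + 0.235481 + 0.080501 + 0.062332 = 0.409378
Of this, 0.142833 comes from 0.080501 + 0.062332 (the overloaded truck=true cases).
P(overloaded truck | strain alarm) = 0.142833 / 0.409378 ≈ 0.3489

Pr[overloaded truck | strain alarm] ≈ 0.3489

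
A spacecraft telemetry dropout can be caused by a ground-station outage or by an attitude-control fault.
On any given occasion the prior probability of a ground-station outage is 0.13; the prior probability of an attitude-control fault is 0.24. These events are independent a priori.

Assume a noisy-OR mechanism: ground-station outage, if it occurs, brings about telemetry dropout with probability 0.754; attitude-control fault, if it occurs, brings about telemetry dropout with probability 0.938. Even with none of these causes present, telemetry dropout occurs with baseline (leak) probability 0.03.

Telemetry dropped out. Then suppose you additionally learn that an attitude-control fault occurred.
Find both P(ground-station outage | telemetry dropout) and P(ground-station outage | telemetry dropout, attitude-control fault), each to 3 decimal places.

P(ground-station outage | telemetry dropout) ≈ 0.329; P(ground-station outage | telemetry dropout, attitude-control fault) ≈ 0.135

Under noisy-OR, P(telemetry dropout | causes) = 1 − (1−0.03)·∏(1−qᵢ) over the active causes.
P(telemetry dropout) = 0.03×0.87×0.76 + 0.93986×0.87×0.24 + 0.76138×0.13×0.76 + 0.985206×0.13×0.24 = 0.019836 + 0.196243 + 0.075224 + 0.030738 = 0.322041
The ground-station outage-present share is 0.075224 + 0.030738 = 0.105962.
So P(ground-station outage | telemetry dropout) = 0.105962/0.322041 ≈ 0.329.

Now also conditioning on attitude-control fault=true:
Numerator (weight on configurations with ground-station outage): 0.985206·0.13 = 0.128077
Denominator P(telemetry dropout | attitude-control fault): 0.93986·0.87 + 0.985206·0.13 = 0.945755
Posterior = 0.128077 / 0.945755 ≈ 0.135
— attitude-control fault explains away the evidence for ground-station outage.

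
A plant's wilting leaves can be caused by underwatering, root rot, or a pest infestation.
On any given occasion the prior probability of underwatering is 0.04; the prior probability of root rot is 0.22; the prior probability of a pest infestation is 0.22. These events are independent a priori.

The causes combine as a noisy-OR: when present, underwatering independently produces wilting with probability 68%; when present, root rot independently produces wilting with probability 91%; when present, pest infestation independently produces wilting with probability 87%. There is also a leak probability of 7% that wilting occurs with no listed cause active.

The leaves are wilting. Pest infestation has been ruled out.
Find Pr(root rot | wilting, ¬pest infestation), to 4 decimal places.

Pr(root rot | wilting, ¬pest infestation) ≈ 0.7311

Under noisy-OR, P(wilting | causes) = 1 − (1−0.07)·∏(1−qᵢ) over the active causes.
Weight on root rot=true, given the evidence: 0.193523 + 0.008564 = 0.202087
Denominator P(wilting | ¬pest infestation): 0.07×0.96×0.78 + 0.9163×0.96×0.22 + 0.7024×0.04×0.78 + 0.973216×0.04×0.22 = 0.276418
Posterior = 0.202087 / 0.276418 ≈ 0.7311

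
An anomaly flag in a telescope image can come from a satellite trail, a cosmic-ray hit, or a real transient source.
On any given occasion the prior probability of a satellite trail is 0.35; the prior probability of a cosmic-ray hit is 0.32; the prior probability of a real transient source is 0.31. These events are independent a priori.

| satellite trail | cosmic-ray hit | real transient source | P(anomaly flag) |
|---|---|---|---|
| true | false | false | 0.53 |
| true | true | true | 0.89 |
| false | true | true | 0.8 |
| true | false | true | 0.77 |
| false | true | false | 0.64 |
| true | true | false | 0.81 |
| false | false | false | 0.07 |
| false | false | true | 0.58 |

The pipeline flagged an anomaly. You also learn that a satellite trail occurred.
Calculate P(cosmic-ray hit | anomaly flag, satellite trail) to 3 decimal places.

P(anomaly flag | satellite trail) = 0.53·0.68·0.69 + 0.77·0.68·0.31 + 0.81·0.32·0.69 + 0.89·0.32·0.31 = 0.248676 + 0.162316 + 0.178848 + 0.088288 = 0.678128
The cosmic-ray hit-present share is 0.178848 + 0.088288 = 0.267136.
P(cosmic-ray hit | anomaly flag, satellite trail) = 0.267136 / 0.678128 ≈ 0.394

P(cosmic-ray hit | anomaly flag, satellite trail) ≈ 0.394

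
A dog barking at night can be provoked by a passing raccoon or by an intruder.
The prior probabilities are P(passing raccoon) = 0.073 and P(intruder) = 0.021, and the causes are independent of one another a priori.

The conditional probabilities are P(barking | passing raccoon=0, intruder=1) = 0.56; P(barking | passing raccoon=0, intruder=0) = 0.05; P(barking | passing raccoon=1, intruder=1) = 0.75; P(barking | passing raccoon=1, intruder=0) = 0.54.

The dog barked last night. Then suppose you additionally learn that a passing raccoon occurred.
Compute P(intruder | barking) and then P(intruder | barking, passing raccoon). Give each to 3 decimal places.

P(intruder | barking) ≈ 0.126; P(intruder | barking, passing raccoon) ≈ 0.029

P(barking) = 0.05·0.927·0.979 + 0.56·0.927·0.021 + 0.54·0.073·0.979 + 0.75·0.073·0.021 = 0.045377 + 0.010902 + 0.038592 + 0.001150 = 0.096021
The intruder-present share is 0.010902 + 0.001150 = 0.012052.
P(intruder | barking) = 0.012052 / 0.096021 ≈ 0.126

Now condition on the additional information:
P(barking | passing raccoon) = 0.54×0.979 + 0.75×0.021 = 0.528660 + 0.015750 = 0.544410
Of this, 0.015750 comes from 0.75×0.021 (the intruder=true cases).
P(intruder | barking, passing raccoon) = 0.015750 / 0.544410 ≈ 0.029
The drop from 0.126 to 0.029 is the explaining-away (discounting) effect.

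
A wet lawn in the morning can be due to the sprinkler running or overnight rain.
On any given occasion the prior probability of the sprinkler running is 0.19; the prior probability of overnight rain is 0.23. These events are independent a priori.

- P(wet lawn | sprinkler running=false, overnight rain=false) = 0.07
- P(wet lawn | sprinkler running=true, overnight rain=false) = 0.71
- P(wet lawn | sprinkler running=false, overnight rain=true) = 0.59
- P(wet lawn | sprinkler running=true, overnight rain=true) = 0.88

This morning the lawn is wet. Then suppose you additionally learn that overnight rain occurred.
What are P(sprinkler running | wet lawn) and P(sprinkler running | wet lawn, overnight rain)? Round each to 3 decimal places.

P(sprinkler running | wet lawn) ≈ 0.481; P(sprinkler running | wet lawn, overnight rain) ≈ 0.259

Weight on sprinkler running=true, given the evidence: 0.103873 + 0.038456 = 0.142329
Denominator P(wet lawn): 0.07·0.81·0.77 + 0.59·0.81·0.23 + 0.71·0.19·0.77 + 0.88·0.19·0.23 = 0.295905
P(sprinkler running | wet lawn) = 0.142329/0.295905 ≈ 0.481

Now condition on the additional information:
Enumerate both values of sprinkler running and weight by the priors:
  P(wet lawn | overnight rain) = 0.59*0.81 + 0.88*0.19
        = 0.477900 + 0.167200 = 0.645100
Keeping only the sprinkler running-present terms gives 0.167200, so
  P(sprinkler running | wet lawn, overnight rain) = 0.167200 / 0.645100 ≈ 0.259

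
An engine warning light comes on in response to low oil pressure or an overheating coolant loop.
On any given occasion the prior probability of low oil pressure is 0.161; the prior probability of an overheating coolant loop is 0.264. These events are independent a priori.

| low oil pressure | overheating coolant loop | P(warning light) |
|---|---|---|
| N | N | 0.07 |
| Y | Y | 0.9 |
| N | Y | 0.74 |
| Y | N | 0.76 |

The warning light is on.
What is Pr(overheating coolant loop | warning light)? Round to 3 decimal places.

P(warning light) = 0.07·0.839·0.736 + 0.74·0.839·0.264 + 0.76·0.161·0.736 + 0.9·0.161·0.264 = 0.043225 + 0.163907 + 0.090057 + 0.038254 = 0.335443
The overheating coolant loop-present share is 0.163907 + 0.038254 = 0.202161.
So P(overheating coolant loop | warning light) = 0.202161/0.335443 ≈ 0.603.

Pr(overheating coolant loop | warning light) ≈ 0.603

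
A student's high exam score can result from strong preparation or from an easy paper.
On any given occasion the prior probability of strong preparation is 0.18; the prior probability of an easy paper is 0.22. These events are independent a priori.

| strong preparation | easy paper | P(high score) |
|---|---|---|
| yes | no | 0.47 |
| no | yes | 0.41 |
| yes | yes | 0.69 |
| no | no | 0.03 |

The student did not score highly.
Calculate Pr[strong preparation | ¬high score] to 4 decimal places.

P(¬high score) = 0.97*0.82*0.78 + 0.59*0.82*0.22 + 0.53*0.18*0.78 + 0.31*0.18*0.22 = 0.620412 + 0.106436 + 0.074412 + 0.012276 = 0.813536
Of this, 0.086688 comes from 0.074412 + 0.012276 (the strong preparation=true cases).
P(strong preparation | ¬high score) = 0.086688 / 0.813536 ≈ 0.1066

Pr[strong preparation | ¬high score] ≈ 0.1066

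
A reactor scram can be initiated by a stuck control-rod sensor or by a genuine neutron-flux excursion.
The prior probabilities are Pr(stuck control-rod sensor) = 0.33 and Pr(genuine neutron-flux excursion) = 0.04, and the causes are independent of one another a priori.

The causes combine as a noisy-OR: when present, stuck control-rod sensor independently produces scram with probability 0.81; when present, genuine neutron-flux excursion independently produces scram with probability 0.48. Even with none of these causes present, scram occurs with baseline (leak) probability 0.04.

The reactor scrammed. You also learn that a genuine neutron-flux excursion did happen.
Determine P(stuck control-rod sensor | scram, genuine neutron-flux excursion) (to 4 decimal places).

Under noisy-OR, P(scram | causes) = 1 − (1−0.04)·∏(1−qᵢ) over the active causes.
P(scram | genuine neutron-flux excursion) = 0.5008×0.67 + 0.905152×0.33 = 0.335536 + 0.298700 = 0.634236
Restricting to configurations with stuck control-rod sensor present: 0.905152×0.33 = 0.298700.
Hence the posterior is 0.298700/0.634236 ≈ 0.4710.

P(stuck control-rod sensor | scram, genuine neutron-flux excursion) ≈ 0.4710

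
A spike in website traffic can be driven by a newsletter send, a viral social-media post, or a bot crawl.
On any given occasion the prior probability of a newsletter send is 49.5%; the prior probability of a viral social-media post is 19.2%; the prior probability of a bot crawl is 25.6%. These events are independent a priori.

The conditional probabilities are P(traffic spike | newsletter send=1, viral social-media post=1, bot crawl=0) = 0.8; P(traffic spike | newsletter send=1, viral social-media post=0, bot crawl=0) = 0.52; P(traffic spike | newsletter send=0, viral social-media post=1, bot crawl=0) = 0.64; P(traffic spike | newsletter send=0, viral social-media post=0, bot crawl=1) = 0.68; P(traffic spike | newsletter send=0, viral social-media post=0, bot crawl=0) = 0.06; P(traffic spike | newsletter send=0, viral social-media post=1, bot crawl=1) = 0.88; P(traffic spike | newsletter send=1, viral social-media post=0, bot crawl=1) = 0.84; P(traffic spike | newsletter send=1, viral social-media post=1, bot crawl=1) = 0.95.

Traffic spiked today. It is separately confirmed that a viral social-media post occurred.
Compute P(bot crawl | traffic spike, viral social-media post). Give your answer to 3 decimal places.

P(traffic spike | viral social-media post) = 0.64×0.505×0.744 + 0.88×0.505×0.256 + 0.8×0.495×0.744 + 0.95×0.495×0.256 = 0.240461 + 0.113766 + 0.294624 + 0.120384 = 0.769235
The bot crawl-present share is 0.113766 + 0.120384 = 0.234150.
Hence the posterior is 0.234150/0.769235 ≈ 0.304.

P(bot crawl | traffic spike, viral social-media post) ≈ 0.304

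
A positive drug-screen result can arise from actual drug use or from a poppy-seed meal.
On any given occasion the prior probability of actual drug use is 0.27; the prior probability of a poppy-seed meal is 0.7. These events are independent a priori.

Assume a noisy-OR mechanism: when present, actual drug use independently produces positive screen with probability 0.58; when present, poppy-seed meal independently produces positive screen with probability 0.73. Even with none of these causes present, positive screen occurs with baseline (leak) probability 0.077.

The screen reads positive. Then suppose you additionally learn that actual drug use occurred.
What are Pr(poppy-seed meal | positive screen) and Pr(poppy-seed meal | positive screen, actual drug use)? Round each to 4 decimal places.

Pr(poppy-seed meal | positive screen) ≈ 0.8927; Pr(poppy-seed meal | positive screen, actual drug use) ≈ 0.7733

Under noisy-OR, P(positive screen | causes) = 1 − (1−0.077)·∏(1−qᵢ) over the active causes.
Weight on poppy-seed meal=true, given the evidence: 0.383654 + 0.169218 = 0.552872
Normalizer over all consistent configurations: 0.077·0.73·0.3 + 0.75079·0.73·0.7 + 0.61234·0.27·0.3 + 0.895332·0.27·0.7 = 0.619335
Posterior = 0.552872 / 0.619335 ≈ 0.8927

Now condition on the additional information:
P(positive screen | actual drug use) = 0.61234*0.3 + 0.895332*0.7 = 0.183702 + 0.626732 = 0.810434
The poppy-seed meal-present share is 0.895332*0.7 = 0.626732.
So P(poppy-seed meal | positive screen, actual drug use) = 0.626732/0.810434 ≈ 0.7733.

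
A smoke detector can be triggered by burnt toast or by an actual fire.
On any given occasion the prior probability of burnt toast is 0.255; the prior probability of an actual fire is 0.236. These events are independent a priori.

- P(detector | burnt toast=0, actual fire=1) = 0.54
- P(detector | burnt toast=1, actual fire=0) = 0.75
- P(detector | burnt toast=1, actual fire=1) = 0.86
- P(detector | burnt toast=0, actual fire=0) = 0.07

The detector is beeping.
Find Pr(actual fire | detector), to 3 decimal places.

Pr(actual fire | detector) ≈ 0.441

By total probability over the 4 (burnt toast, actual fire) configurations:
  P(detector) = 0.07×0.745×0.764 + 0.54×0.745×0.236 + 0.75×0.255×0.764 + 0.86×0.255×0.236
        = 0.039843 + 0.094943 + 0.146115 + 0.051755 = 0.332656
The terms with actual fire present sum to 0.146698, so
  P(actual fire | detector) = 0.146698 / 0.332656 ≈ 0.441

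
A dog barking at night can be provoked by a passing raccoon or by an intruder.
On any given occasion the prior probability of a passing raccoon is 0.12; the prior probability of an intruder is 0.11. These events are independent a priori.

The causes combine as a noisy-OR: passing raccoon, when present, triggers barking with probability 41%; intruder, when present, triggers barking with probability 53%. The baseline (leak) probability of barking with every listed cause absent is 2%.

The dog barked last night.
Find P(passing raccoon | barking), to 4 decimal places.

P(passing raccoon | barking) ≈ 0.4461

Under noisy-OR, P(barking | causes) = 1 − (1−0.02)·∏(1−qᵢ) over the active causes.
Enumerate the 4 (passing raccoon, intruder) configurations and weight by the priors:
  P(barking) = 0.02·0.88·0.89 + 0.5394·0.88·0.11 + 0.4218·0.12·0.89 + 0.728246·0.12·0.11
        = 0.015664 + 0.052214 + 0.045048 + 0.009613 = 0.122539
Keeping only the passing raccoon-present terms gives 0.054661, so
  P(passing raccoon | barking) = 0.054661 / 0.122539 ≈ 0.4461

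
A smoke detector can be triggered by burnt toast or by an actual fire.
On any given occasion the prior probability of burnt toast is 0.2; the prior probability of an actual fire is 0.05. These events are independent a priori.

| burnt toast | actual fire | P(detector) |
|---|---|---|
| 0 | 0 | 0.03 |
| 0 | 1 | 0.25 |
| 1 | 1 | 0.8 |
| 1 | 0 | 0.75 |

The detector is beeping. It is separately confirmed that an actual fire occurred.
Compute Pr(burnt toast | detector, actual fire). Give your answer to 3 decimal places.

Pr(burnt toast | detector, actual fire) ≈ 0.444

P(detector | actual fire) = 0.25×0.8 + 0.8×0.2 = 0.200000 + 0.160000 = 0.360000
The burnt toast-present share is 0.8×0.2 = 0.160000.
So P(burnt toast | detector, actual fire) = 0.160000/0.360000 ≈ 0.444.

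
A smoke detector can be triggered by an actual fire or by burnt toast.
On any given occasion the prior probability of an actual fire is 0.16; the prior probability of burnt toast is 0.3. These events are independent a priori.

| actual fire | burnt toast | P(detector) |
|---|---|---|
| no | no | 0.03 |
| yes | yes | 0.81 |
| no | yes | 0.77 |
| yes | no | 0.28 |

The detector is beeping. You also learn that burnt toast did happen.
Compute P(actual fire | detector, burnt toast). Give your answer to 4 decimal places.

P(detector | burnt toast) = 0.77×0.84 + 0.81×0.16 = 0.646800 + 0.129600 = 0.776400
Of this, 0.129600 comes from 0.81×0.16 (the actual fire=true cases).
So P(actual fire | detector, burnt toast) = 0.129600/0.776400 ≈ 0.1669.

P(actual fire | detector, burnt toast) ≈ 0.1669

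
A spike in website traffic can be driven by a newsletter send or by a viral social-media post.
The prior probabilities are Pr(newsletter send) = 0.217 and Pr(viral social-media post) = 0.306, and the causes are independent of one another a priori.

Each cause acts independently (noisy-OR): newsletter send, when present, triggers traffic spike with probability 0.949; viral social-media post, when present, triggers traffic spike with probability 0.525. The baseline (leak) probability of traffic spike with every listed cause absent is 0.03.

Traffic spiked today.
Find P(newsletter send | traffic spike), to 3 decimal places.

Under noisy-OR, P(traffic spike | causes) = 1 − (1−0.03)·∏(1−qᵢ) over the active causes.
P(traffic spike) = 0.03*0.783*0.694 + 0.53925*0.783*0.306 + 0.95053*0.217*0.694 + 0.976502*0.217*0.306 = 0.016302 + 0.129203 + 0.143148 + 0.064842 = 0.353495
Restricting to configurations with newsletter send present: 0.143148 + 0.064842 = 0.207990.
P(newsletter send | traffic spike) = 0.207990 / 0.353495 ≈ 0.588

P(newsletter send | traffic spike) ≈ 0.588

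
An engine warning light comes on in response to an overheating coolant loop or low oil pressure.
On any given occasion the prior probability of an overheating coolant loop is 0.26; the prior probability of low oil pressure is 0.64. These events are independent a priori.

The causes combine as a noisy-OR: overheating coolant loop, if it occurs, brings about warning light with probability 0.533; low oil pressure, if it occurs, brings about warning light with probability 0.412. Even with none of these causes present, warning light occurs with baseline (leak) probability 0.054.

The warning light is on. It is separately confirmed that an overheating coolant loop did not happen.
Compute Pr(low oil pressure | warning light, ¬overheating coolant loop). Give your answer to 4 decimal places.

Pr(low oil pressure | warning light, ¬overheating coolant loop) ≈ 0.9359

Under noisy-OR, P(warning light | causes) = 1 − (1−0.054)·∏(1−qᵢ) over the active causes.
P(warning light | ¬overheating coolant loop) = 0.054*0.36 + 0.443752*0.64 = 0.019440 + 0.284001 = 0.303441
Restricting to configurations with low oil pressure present: 0.443752*0.64 = 0.284001.
P(low oil pressure | warning light, ¬overheating coolant loop) = 0.284001 / 0.303441 ≈ 0.9359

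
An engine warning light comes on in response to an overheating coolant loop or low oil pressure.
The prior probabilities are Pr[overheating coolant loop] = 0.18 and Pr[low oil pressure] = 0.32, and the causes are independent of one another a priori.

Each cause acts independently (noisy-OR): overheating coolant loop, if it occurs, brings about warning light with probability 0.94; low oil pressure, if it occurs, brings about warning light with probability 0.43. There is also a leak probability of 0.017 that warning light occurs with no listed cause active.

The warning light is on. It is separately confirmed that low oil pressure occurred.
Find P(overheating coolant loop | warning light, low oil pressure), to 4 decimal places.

P(overheating coolant loop | warning light, low oil pressure) ≈ 0.3254

Under noisy-OR, P(warning light | causes) = 1 − (1−0.017)·∏(1−qᵢ) over the active causes.
Enumerate both values of overheating coolant loop and weight by the priors:
  P(warning light | low oil pressure) = 0.43969*0.82 + 0.966381*0.18
        = 0.360546 + 0.173949 = 0.534495
The terms with overheating coolant loop present sum to 0.173949, so
  P(overheating coolant loop | warning light, low oil pressure) = 0.173949 / 0.534495 ≈ 0.3254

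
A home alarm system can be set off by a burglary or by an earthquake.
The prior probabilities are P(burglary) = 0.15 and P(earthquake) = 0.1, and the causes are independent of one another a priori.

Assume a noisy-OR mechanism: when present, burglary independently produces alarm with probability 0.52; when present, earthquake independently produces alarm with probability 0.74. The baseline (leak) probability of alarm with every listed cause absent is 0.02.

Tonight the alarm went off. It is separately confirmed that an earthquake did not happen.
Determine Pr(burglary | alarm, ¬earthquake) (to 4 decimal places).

Under noisy-OR, P(alarm | causes) = 1 − (1−0.02)·∏(1−qᵢ) over the active causes.
P(alarm | ¬earthquake) = 0.02×0.85 + 0.5296×0.15 = 0.017000 + 0.079440 = 0.096440
Restricting to configurations with burglary present: 0.5296×0.15 = 0.079440.
So P(burglary | alarm, ¬earthquake) = 0.079440/0.096440 ≈ 0.8237.

Pr(burglary | alarm, ¬earthquake) ≈ 0.8237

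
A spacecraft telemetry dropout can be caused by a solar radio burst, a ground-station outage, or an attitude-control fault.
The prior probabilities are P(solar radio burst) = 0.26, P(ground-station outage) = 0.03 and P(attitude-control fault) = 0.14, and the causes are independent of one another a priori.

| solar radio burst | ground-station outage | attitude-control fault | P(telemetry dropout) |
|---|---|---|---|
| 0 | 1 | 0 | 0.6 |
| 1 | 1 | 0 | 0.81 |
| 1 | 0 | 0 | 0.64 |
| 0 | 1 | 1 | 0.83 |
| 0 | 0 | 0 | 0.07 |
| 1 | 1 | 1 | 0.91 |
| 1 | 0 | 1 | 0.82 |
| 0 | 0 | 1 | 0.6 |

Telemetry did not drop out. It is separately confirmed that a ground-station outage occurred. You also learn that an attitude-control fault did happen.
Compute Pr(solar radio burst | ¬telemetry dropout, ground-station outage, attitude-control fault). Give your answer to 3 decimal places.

Pr(solar radio burst | ¬telemetry dropout, ground-station outage, attitude-control fault) ≈ 0.157

Weight on solar radio burst=true, given the evidence: 0.09·0.26 = 0.023400
Denominator P(¬telemetry dropout | ground-station outage, attitude-control fault): 0.17·0.74 + 0.09·0.26 = 0.149200
P(solar radio burst | ¬telemetry dropout, ground-station outage, attitude-control fault) = 0.023400/0.149200 ≈ 0.157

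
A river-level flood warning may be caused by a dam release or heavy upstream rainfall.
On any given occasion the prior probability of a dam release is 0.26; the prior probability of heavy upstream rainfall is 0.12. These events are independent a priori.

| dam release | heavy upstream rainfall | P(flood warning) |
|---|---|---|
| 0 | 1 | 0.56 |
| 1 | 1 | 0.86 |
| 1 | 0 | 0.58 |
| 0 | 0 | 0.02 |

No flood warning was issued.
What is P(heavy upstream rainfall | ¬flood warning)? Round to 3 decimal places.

P(¬flood warning) = 0.98·0.74·0.88 + 0.44·0.74·0.12 + 0.42·0.26·0.88 + 0.14·0.26·0.12 = 0.638176 + 0.039072 + 0.096096 + 0.004368 = 0.777712
Restricting to configurations with heavy upstream rainfall present: 0.039072 + 0.004368 = 0.043440.
Hence the posterior is 0.043440/0.777712 ≈ 0.056.

P(heavy upstream rainfall | ¬flood warning) ≈ 0.056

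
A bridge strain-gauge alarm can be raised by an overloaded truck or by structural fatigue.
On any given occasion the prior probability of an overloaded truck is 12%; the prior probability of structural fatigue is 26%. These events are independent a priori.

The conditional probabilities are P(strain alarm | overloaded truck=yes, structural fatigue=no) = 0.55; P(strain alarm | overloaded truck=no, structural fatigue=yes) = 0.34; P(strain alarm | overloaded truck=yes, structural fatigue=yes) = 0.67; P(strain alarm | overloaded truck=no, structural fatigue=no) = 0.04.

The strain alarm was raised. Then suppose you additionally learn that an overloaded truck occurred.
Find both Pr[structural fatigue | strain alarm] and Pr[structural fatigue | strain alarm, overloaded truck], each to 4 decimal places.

Pr[structural fatigue | strain alarm] ≈ 0.5686; Pr[structural fatigue | strain alarm, overloaded truck] ≈ 0.2997

Sum P(strain alarm|·) weighted by the priors over the 4 (overloaded truck, structural fatigue) configurations:
  P(strain alarm) = 0.04×0.88×0.74 + 0.34×0.88×0.26 + 0.55×0.12×0.74 + 0.67×0.12×0.26
        = 0.026048 + 0.077792 + 0.048840 + 0.020904 = 0.173584
The terms with structural fatigue present sum to 0.098696, so
  P(structural fatigue | strain alarm) = 0.098696 / 0.173584 ≈ 0.5686

Now also conditioning on overloaded truck=true:
By total probability over both values of structural fatigue:
  P(strain alarm | overloaded truck) = 0.55·0.74 + 0.67·0.26
        = 0.407000 + 0.174200 = 0.581200
Configurations with structural fatigue contribute 0.174200, so
  P(structural fatigue | strain alarm, overloaded truck) = 0.174200 / 0.581200 ≈ 0.2997
The drop from 0.5686 to 0.2997 is the explaining-away (discounting) effect.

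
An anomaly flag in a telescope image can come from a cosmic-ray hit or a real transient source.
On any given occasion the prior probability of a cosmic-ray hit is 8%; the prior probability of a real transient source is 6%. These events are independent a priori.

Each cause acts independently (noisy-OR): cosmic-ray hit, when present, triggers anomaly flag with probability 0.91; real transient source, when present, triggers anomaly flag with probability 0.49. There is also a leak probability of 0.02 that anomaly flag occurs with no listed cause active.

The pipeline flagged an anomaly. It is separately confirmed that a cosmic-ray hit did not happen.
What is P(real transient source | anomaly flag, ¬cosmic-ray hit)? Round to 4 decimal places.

P(real transient source | anomaly flag, ¬cosmic-ray hit) ≈ 0.6148

Under noisy-OR, P(anomaly flag | causes) = 1 − (1−0.02)·∏(1−qᵢ) over the active causes.
For the numerator, keep only real transient source=true terms: 0.5002·0.06 = 0.030012
Normalizer over all consistent configurations: 0.02·0.94 + 0.5002·0.06 = 0.048812
Posterior = 0.030012 / 0.048812 ≈ 0.6148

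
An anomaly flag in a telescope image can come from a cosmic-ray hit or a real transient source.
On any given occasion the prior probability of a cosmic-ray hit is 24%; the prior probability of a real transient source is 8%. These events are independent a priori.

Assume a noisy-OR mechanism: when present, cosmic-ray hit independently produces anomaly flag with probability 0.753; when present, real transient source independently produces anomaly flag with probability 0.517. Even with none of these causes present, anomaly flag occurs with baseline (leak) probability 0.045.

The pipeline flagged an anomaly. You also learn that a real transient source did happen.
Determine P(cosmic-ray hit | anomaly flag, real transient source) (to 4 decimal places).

Under noisy-OR, P(anomaly flag | causes) = 1 − (1−0.045)·∏(1−qᵢ) over the active causes.
Sum P(anomaly flag|·) weighted by the priors over both values of cosmic-ray hit:
  P(anomaly flag | real transient source) = 0.538735×0.76 + 0.886068×0.24
        = 0.409439 + 0.212656 = 0.622095
Keeping only the cosmic-ray hit-present terms gives 0.212656, so
  P(cosmic-ray hit | anomaly flag, real transient source) = 0.212656 / 0.622095 ≈ 0.3418

P(cosmic-ray hit | anomaly flag, real transient source) ≈ 0.3418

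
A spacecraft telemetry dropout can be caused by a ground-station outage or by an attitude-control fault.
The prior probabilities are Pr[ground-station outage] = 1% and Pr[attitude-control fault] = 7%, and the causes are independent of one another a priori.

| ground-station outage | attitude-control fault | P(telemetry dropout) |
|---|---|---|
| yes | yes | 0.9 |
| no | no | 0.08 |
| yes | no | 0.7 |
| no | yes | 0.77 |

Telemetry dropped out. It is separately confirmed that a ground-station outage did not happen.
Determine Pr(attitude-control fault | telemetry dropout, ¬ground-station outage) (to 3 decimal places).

Pr(attitude-control fault | telemetry dropout, ¬ground-station outage) ≈ 0.420

P(telemetry dropout | ¬ground-station outage) = 0.08×0.93 + 0.77×0.07 = 0.074400 + 0.053900 = 0.128300
Of this, 0.053900 comes from 0.77×0.07 (the attitude-control fault=true cases).
P(attitude-control fault | telemetry dropout, ¬ground-station outage) = 0.053900 / 0.128300 ≈ 0.420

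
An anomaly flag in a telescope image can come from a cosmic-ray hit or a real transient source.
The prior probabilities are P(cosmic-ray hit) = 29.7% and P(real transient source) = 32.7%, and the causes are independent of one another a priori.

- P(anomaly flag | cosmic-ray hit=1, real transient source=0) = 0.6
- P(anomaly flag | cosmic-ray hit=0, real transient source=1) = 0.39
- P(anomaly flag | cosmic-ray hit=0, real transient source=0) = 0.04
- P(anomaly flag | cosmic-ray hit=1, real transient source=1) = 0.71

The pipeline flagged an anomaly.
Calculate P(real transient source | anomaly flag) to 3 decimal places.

P(real transient source | anomaly flag) ≈ 0.533

Enumerate the 4 (cosmic-ray hit, real transient source) configurations and weight by the priors:
  P(anomaly flag) = 0.04×0.703×0.673 + 0.39×0.703×0.327 + 0.6×0.297×0.673 + 0.71×0.297×0.327
        = 0.018925 + 0.089654 + 0.119929 + 0.068954 = 0.297462
Configurations with real transient source contribute 0.158608, so
  P(real transient source | anomaly flag) = 0.158608 / 0.297462 ≈ 0.533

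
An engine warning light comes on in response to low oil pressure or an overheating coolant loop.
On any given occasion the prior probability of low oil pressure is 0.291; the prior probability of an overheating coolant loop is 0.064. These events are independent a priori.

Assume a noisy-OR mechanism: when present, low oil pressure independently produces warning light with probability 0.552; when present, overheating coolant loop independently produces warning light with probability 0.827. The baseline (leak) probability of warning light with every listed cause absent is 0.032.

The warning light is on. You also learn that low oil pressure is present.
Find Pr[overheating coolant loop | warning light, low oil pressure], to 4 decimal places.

Under noisy-OR, P(warning light | causes) = 1 − (1−0.032)·∏(1−qᵢ) over the active causes.
By total probability over both values of overheating coolant loop:
  P(warning light | low oil pressure) = 0.566336×0.936 + 0.924976×0.064
        = 0.530090 + 0.059198 = 0.589288
Keeping only the overheating coolant loop-present terms gives 0.059198, so
  P(overheating coolant loop | warning light, low oil pressure) = 0.059198 / 0.589288 ≈ 0.1005

Pr[overheating coolant loop | warning light, low oil pressure] ≈ 0.1005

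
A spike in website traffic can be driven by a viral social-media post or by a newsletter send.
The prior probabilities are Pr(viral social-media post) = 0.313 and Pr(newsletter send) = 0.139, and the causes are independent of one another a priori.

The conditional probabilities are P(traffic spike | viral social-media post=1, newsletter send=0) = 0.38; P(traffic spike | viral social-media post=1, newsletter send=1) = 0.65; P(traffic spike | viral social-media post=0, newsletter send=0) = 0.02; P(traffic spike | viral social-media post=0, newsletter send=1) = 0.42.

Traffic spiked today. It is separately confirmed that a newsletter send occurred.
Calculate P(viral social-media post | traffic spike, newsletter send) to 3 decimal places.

P(viral social-media post | traffic spike, newsletter send) ≈ 0.414

Weight on viral social-media post=true, given the evidence: 0.65×0.313 = 0.203450
The normalizing constant is 0.42×0.687 + 0.65×0.313 = 0.491990
P(viral social-media post | traffic spike, newsletter send) = 0.203450/0.491990 ≈ 0.414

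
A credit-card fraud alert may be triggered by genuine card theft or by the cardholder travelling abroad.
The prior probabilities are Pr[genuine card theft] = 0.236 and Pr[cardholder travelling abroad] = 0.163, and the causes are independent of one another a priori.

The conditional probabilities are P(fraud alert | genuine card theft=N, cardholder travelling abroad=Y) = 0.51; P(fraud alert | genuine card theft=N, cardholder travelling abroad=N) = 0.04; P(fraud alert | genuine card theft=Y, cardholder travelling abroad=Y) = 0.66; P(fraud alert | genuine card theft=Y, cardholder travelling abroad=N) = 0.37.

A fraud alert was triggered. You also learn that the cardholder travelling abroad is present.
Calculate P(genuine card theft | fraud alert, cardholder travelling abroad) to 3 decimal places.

P(fraud alert | cardholder travelling abroad) = 0.51×0.764 + 0.66×0.236 = 0.389640 + 0.155760 = 0.545400
Of this, 0.155760 comes from 0.66×0.236 (the genuine card theft=true cases).
So P(genuine card theft | fraud alert, cardholder travelling abroad) = 0.155760/0.545400 ≈ 0.286.

P(genuine card theft | fraud alert, cardholder travelling abroad) ≈ 0.286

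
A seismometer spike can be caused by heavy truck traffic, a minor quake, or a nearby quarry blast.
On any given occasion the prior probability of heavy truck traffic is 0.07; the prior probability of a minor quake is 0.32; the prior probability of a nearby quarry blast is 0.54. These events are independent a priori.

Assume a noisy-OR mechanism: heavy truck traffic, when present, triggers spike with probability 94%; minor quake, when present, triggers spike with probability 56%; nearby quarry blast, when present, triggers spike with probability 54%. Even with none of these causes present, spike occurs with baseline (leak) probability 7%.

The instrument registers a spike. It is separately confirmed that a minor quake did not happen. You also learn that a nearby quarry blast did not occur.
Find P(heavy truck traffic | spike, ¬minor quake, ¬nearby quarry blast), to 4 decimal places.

Under noisy-OR, P(spike | causes) = 1 − (1−0.07)·∏(1−qᵢ) over the active causes.
Sum P(spike|·) weighted by the priors over both values of heavy truck traffic:
  P(spike | ¬minor quake, ¬nearby quarry blast) = 0.07*0.93 + 0.9442*0.07
        = 0.065100 + 0.066094 = 0.131194
The terms with heavy truck traffic present sum to 0.066094, so
  P(heavy truck traffic | spike, ¬minor quake, ¬nearby quarry blast) = 0.066094 / 0.131194 ≈ 0.5038

P(heavy truck traffic | spike, ¬minor quake, ¬nearby quarry blast) ≈ 0.5038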